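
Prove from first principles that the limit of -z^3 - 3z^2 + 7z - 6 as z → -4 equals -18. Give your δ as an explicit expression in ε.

δ = min(2, ε/45)

Let ε > 0. We want δ > 0 such that 0 < |z + 4| < δ implies |(-z^3 - 3z^2 + 7z - 6) + 18| < ε.
(-z^3 - 3z^2 + 7z - 6) + 18 = -z^3 - 3z^2 + 7z + 12 = (z + 4)(-z^2 + z + 3).
So |(-z^3 - 3z^2 + 7z - 6) + 18| = |z + 4|·|-z^2 + z + 3|.
Require δ ≤ 2. Then |z + 4| < 2 gives |z| < 6, and by the triangle inequality |-z^2 + z + 3| ≤ 6^2 + 6 + 3 = 45.
Hence |(-z^3 - 3z^2 + 7z - 6) + 18| ≤ 45|z + 4| < ε provided |z + 4| < ε/45.
Take δ = min(2, ε/45). Then 0 < |z + 4| < δ gives both |z + 4| < 2 and |z + 4| < ε/45, so |(-z^3 - 3z^2 + 7z - 6) + 18| < ε.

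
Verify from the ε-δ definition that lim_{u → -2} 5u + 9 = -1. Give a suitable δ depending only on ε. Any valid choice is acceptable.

δ = ε/5

Let ε > 0. We need δ > 0 so that 0 < |u + 2| < δ implies |(5u + 9) + 1| < ε.
Since (5u + 9) + 1 = 5(u + 2), we have |(5u + 9) + 1| = 5|u + 2|.
So 5|u + 2| < ε exactly when |u + 2| < ε/5.
Choosing δ = ε/5 gives |(5u + 9) + 1| = 5|u + 2| < ε whenever |u + 2| < δ.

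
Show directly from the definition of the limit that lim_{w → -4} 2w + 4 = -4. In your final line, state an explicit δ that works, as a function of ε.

Let ε > 0. We need δ > 0 so that 0 < |w + 4| < δ implies |(2w + 4) + 4| < ε.
|(2w + 4) + 4| = |2w + 8| = 2|w + 4|.
So 2|w + 4| < ε exactly when |w + 4| < ε/2.
Take δ = ε/2. If 0 < |w + 4| < δ then |(2w + 4) + 4| = 2|w + 4| < 2·(ε/2) = ε.

δ = ε/2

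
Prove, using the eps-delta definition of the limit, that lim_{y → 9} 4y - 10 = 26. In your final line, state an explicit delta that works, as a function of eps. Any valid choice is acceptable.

delta = eps/4

Suppose eps > 0. We need delta > 0 so that 0 < |y − 9| < delta implies |(4y - 10) − 26| < eps.
Since (4y - 10) − 26 = 4(y − 9), we have |(4y - 10) − 26| = 4|y − 9|.
So 4|y − 9| < eps exactly when |y − 9| < eps/4.
Take delta = eps/4. If 0 < |y − 9| < delta then |(4y - 10) − 26| = 4|y − 9| < 4·(eps/4) = eps.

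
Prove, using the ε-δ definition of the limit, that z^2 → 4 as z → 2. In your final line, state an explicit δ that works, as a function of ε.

δ = min(1, ε/5)

Fix ε > 0. We seek δ > 0 with 0 < |z − 2| < δ ⇒ |z^2 − 4| < ε.
Factor: z^2 − 4 = (z − 2)(z + 2), so |z^2 − 4| = |z − 2|·|z + 2|.
Restrict δ ≤ 1. Then |z − 2| < 1 gives |z| < 3, so by the triangle inequality |z + 2| ≤ 3 + 2 = 5.
Hence |z^2 − 4| ≤ 5|z − 2|, which is < ε once |z − 2| < ε/5.
Take δ = min(1, ε/5). If 0 < |z − 2| < δ then both bounds hold and |z^2 − 4| ≤ 5|z − 2| < 5·(ε/5) = ε.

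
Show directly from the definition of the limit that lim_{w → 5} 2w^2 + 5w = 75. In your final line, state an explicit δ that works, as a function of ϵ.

Fix ϵ > 0. We want δ > 0 such that 0 < |w − 5| < δ implies |(2w^2 + 5w) − 75| < ϵ.
(2w^2 + 5w) − 75 = 2w^2 + 5w - 75 = (w − 5)(2w + 15).
So |(2w^2 + 5w) − 75| = |w − 5|·|2w + 15|.
Assume first that |w − 5| < 1, so |w| < 6. Then |2w + 15| ≤ 2·6 + 15 = 27.
Hence |(2w^2 + 5w) − 75| ≤ 27|w − 5| < ϵ provided |w − 5| < ϵ/27.
Choosing δ = min(1, ϵ/27) ensures both conditions, hence |(2w^2 + 5w) − 75| < ϵ.

δ = min(1, ϵ/27)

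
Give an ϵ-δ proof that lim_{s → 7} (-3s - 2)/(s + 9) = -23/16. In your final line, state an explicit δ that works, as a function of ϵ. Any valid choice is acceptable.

δ = min(8, (128/25)ϵ)

Suppose ϵ > 0. We want δ > 0 with 0 < |s − 7| < δ ⇒ |(-3s - 2)/(s + 9) + 23/16| < ϵ.
Combining over a common denominator, (-3s - 2)/(s + 9) + 23/16 = [(-3s - 2)·16 − (-23)·(s + 9)] / [16·(s + 9)] = -25(s − 7) / (16(s + 9)).
So |(-3s - 2)/(s + 9) + 23/16| = 25|s − 7| / (16·|s + 9|).
Restrict δ ≤ 8. Then |s − 7| < 8 gives |s + 9| = |(s − 7) + 16| ≥ 16 − 8 = 8.
Hence |(-3s - 2)/(s + 9) + 23/16| < 25|s − 7|/(16·8) = (25/128)|s − 7|, which is < ϵ once |s − 7| < (128/25)ϵ.
Take δ = min(8, (128/25)ϵ). Then 0 < |s − 7| < δ forces both bounds, so |(-3s - 2)/(s + 9) + 23/16| < ϵ.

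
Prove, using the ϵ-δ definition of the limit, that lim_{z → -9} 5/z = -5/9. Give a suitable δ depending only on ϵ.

Suppose ϵ > 0. We seek δ > 0 such that 0 < |z + 9| < δ implies |5/z + 5/9| < ϵ.
|5/z + 5/9| = 5·|-9 − z|/(9·|z|) = 5|z + 9|/(9|z|).
Require δ ≤ 9/2 so that |z| > 9 − 9/2 = 9/2, hence 9|z| > 81/2.
Then |5/z + 5/9| < 5|z + 9|/(81/2), which is < ϵ when |z + 9| < (81/10)ϵ.
Take δ = min(9/2, (81/10)ϵ). Then 0 < |z + 9| < δ gives both |z + 9| < 9/2 and |z + 9| < (81/10)ϵ, so |5/z + 5/9| < ϵ.

δ = min(9/2, (81/10)ϵ)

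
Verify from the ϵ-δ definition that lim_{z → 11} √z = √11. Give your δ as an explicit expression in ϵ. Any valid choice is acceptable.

Let ϵ > 0. We want δ > 0 such that 0 < |z − 11| < δ implies |√z − √11| < ϵ.
Multiplying by the conjugate, |√z − √11| = |z − 11|/(√z + √11).
Restrict δ ≤ 11 so that |z − 11| < 11 forces z > 0, and then √z + √11 > √11.
Hence |√z − √11| < |z − 11|/√11, which is < ϵ once |z − 11| < √11·ϵ.
Take δ = min(11, √11·ϵ). If 0 < |z − 11| < δ then z > 0 and |√z − √11| < |z − 11|/√11 < ϵ.

δ = min(11, √11·ϵ)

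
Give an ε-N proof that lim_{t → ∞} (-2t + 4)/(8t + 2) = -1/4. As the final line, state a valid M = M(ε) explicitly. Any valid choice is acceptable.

M = (9/16)/ε

Suppose ε > 0. We seek M > 0 such that t > M implies |(-2t + 4)/(8t + 2) + 1/4| < ε.
(-2t + 4)/(8t + 2) + 1/4 = (8(-2t + 4) − (-2)(8t + 2)) / (8(8t + 2)) = 36/(8(8t + 2)).
For t > 0 we have 8t + 2 > 8t, so |(-2t + 4)/(8t + 2) + 1/4| = 36/(8(8t + 2)) < 36/(8·8t) = (9/16)/t.
Thus |(-2t + 4)/(8t + 2) + 1/4| < ε whenever t > (9/16)/ε.
Take M = (9/16)/ε. If t > M then |(-2t + 4)/(8t + 2) + 1/4| < (9/16)/t < ε.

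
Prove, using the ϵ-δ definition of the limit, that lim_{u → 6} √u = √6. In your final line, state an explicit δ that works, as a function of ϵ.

Let ϵ > 0. We want δ > 0 such that 0 < |u − 6| < δ implies |√u − √6| < ϵ.
Multiplying by the conjugate, |√u − √6| = |u − 6|/(√u + √6).
Restrict δ ≤ 6 so that |u − 6| < 6 forces u > 0, and then √u + √6 > √6.
Hence |√u − √6| < |u − 6|/√6, which is < ϵ once |u − 6| < √6·ϵ.
Take δ = min(6, √6·ϵ). If 0 < |u − 6| < δ then u > 0 and |√u − √6| < |u − 6|/√6 < ϵ.

δ = min(6, √6·ϵ)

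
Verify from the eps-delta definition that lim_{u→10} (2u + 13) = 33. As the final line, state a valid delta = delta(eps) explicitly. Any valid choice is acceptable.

delta = eps/2

Let eps > 0 be given. We need delta > 0 so that 0 < |u − 10| < delta implies |(2u + 13) − 33| < eps.
Since (2u + 13) − 33 = 2(u − 10), we have |(2u + 13) − 33| = 2|u − 10|.
So 2|u − 10| < eps exactly when |u − 10| < eps/2.
Choosing delta = eps/2 gives |(2u + 13) − 33| = 2|u − 10| < eps whenever |u − 10| < delta.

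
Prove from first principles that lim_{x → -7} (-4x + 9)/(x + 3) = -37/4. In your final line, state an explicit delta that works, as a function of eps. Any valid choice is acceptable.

Suppose eps > 0. We want delta > 0 with 0 < |x + 7| < delta ⇒ |(-4x + 9)/(x + 3) + 37/4| < eps.
Combining over a common denominator, (-4x + 9)/(x + 3) + 37/4 = [(-4x + 9)·(-4) − 37·(x + 3)] / [(-4)·(x + 3)] = -21(x + 7) / ((-4)(x + 3)).
So |(-4x + 9)/(x + 3) + 37/4| = 21|x + 7| / (4·|x + 3|).
Require delta ≤ 2, so |x + 3| ≥ |-4| − |x + 7| > 4 − 2 = 2.
Hence |(-4x + 9)/(x + 3) + 37/4| < 21|x + 7|/(4·2) = (21/8)|x + 7|, which is < eps once |x + 7| < (8/21)eps.
Take delta = min(2, (8/21)eps). Then 0 < |x + 7| < delta forces both bounds, so |(-4x + 9)/(x + 3) + 37/4| < eps.

delta = min(2, (8/21)eps)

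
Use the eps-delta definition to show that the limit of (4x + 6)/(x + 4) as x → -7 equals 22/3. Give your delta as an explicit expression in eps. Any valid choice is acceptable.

delta = min(3/2, (9/20)eps)

Fix eps > 0. We want delta > 0 with 0 < |x + 7| < delta ⇒ |(4x + 6)/(x + 4) − (22/3)| < eps.
Combining over a common denominator, (4x + 6)/(x + 4) − (22/3) = [(4x + 6)·(-3) − (-22)·(x + 4)] / [(-3)·(x + 4)] = 10(x + 7) / ((-3)(x + 4)).
So |(4x + 6)/(x + 4) − (22/3)| = 10|x + 7| / (3·|x + 4|).
Restrict delta ≤ 3/2. Then |x + 7| < 3/2 gives |x + 4| = |(x + 7) + (-3)| ≥ 3 − 3/2 = 3/2.
Hence |(4x + 6)/(x + 4) − (22/3)| < 10|x + 7|/(3·(3/2)) = (20/9)|x + 7|, which is < eps once |x + 7| < (9/20)eps.
Take delta = min(3/2, (9/20)eps). Then 0 < |x + 7| < delta forces both bounds, so |(4x + 6)/(x + 4) − (22/3)| < eps.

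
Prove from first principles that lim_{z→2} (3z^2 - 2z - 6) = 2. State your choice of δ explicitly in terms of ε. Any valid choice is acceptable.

δ = min(2, ε/16)

Let ε > 0. We want δ > 0 such that 0 < |z − 2| < δ implies |(3z^2 - 2z - 6) − 2| < ε.
(3z^2 - 2z - 6) − 2 = 3z^2 - 2z - 8 = (z − 2)(3z + 4).
So |(3z^2 - 2z - 6) − 2| = |z − 2|·|3z + 4|.
Require δ ≤ 2. Then |z − 2| < 2 gives |z| < 4, and by the triangle inequality |3z + 4| ≤ 3·4 + 4 = 16.
Hence |(3z^2 - 2z - 6) − 2| ≤ 16|z − 2| < ε provided |z − 2| < ε/16.
Choosing δ = min(2, ε/16) ensures both conditions, hence |(3z^2 - 2z - 6) − 2| < ε.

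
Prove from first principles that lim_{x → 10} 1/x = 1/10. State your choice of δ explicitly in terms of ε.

Suppose ε > 0. We seek δ > 0 such that 0 < |x − 10| < δ implies |1/x − (1/10)| < ε.
|1/x − (1/10)| = |10 − x|/(10·|x|) = |x − 10|/(10|x|).
Require δ ≤ 5 so that |x| > 10 − 5 = 5, hence 10|x| > 50.
Then |1/x − (1/10)| < |x − 10|/50, which is < ε when |x − 10| < 50ε.
Take δ = min(5, 50ε). Then 0 < |x − 10| < δ gives both |x − 10| < 5 and |x − 10| < 50ε, so |1/x − (1/10)| < ε.

δ = min(5, 50ε)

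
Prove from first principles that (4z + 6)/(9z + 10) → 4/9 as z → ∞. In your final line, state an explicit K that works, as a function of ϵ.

K = (14/81)/ϵ

Let ϵ > 0. We seek K > 0 such that z > K implies |(4z + 6)/(9z + 10) − (4/9)| < ϵ.
(4z + 6)/(9z + 10) − (4/9) = (9(4z + 6) − 4(9z + 10)) / (9(9z + 10)) = 14/(9(9z + 10)).
For z > 0 we have 9z + 10 > 9z, so |(4z + 6)/(9z + 10) − (4/9)| = 14/(9(9z + 10)) < 14/(9·9z) = (14/81)/z.
Thus |(4z + 6)/(9z + 10) − (4/9)| < ϵ whenever z > (14/81)/ϵ.
Take K = (14/81)/ϵ. If z > K then |(4z + 6)/(9z + 10) − (4/9)| < (14/81)/z < ϵ.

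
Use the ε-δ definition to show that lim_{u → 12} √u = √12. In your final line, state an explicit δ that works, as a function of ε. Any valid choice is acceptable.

δ = min(12, √12·ε)

Fix ε > 0. We want δ > 0 such that 0 < |u − 12| < δ implies |√u − √12| < ε.
Rationalise: √u − √12 = (u − 12)/(√u + √12), so |√u − √12| = |u − 12|/(√u + √12).
Restrict δ ≤ 12 so that |u − 12| < 12 forces u > 0, and then √u + √12 > √12.
Hence |√u − √12| < |u − 12|/√12, which is < ε once |u − 12| < √12·ε.
Take δ = min(12, √12·ε). If 0 < |u − 12| < δ then u > 0 and |√u − √12| < |u − 12|/√12 < ε.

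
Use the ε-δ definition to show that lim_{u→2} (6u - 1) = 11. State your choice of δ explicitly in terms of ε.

Suppose ε > 0. We need δ > 0 so that 0 < |u − 2| < δ implies |(6u - 1) − 11| < ε.
|(6u - 1) − 11| = |6u - 12| = 6|u − 2|.
So 6|u − 2| < ε exactly when |u − 2| < ε/6.
Choosing δ = ε/6 gives |(6u - 1) − 11| = 6|u − 2| < ε whenever |u − 2| < δ.

δ = ε/6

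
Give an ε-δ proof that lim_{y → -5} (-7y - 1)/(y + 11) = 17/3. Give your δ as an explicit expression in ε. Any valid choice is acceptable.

Suppose ε > 0. We want δ > 0 with 0 < |y + 5| < δ ⇒ |(-7y - 1)/(y + 11) − (17/3)| < ε.
Combining over a common denominator, (-7y - 1)/(y + 11) − (17/3) = [(-7y - 1)·6 − 34·(y + 11)] / [6·(y + 11)] = -76(y + 5) / (6(y + 11)).
So |(-7y - 1)/(y + 11) − (17/3)| = 76|y + 5| / (6·|y + 11|).
Require δ ≤ 3, so |y + 11| ≥ |6| − |y + 5| > 6 − 3 = 3.
Hence |(-7y - 1)/(y + 11) − (17/3)| < 76|y + 5|/(6·3) = (38/9)|y + 5|, which is < ε once |y + 5| < (9/38)ε.
Take δ = min(3, (9/38)ε). Then 0 < |y + 5| < δ forces both bounds, so |(-7y - 1)/(y + 11) − (17/3)| < ε.

δ = min(3, (9/38)ε)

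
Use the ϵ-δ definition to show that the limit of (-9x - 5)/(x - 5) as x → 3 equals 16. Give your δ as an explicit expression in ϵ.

δ = min(1, (1/25)ϵ)

Fix ϵ > 0. We want δ > 0 with 0 < |x − 3| < δ ⇒ |(-9x - 5)/(x - 5) − 16| < ϵ.
Combining over a common denominator, (-9x - 5)/(x - 5) − 16 = [(-9x - 5)·(-2) − (-32)·(x - 5)] / [(-2)·(x - 5)] = 50(x − 3) / ((-2)(x - 5)).
So |(-9x - 5)/(x - 5) − 16| = 50|x − 3| / (2·|x − 5|).
Restrict δ ≤ 1. Then |x − 3| < 1 gives |x − 5| = |(x − 3) + (-2)| ≥ 2 − 1 = 1.
Hence |(-9x - 5)/(x - 5) − 16| < 50|x − 3|/(2·1) = 25|x − 3|, which is < ϵ once |x − 3| < (1/25)ϵ.
Take δ = min(1, (1/25)ϵ). Then 0 < |x − 3| < δ forces both bounds, so |(-9x - 5)/(x - 5) − 16| < ϵ.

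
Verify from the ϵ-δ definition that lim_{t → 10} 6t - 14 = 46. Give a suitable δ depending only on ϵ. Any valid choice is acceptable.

δ = ϵ/6

Fix ϵ > 0. We need δ > 0 so that 0 < |t − 10| < δ implies |(6t - 14) − 46| < ϵ.
|(6t - 14) − 46| = |6t - 60| = 6|t − 10|.
So 6|t − 10| < ϵ exactly when |t − 10| < ϵ/6.
Choosing δ = ϵ/6 gives |(6t - 14) − 46| = 6|t − 10| < ϵ whenever |t − 10| < δ.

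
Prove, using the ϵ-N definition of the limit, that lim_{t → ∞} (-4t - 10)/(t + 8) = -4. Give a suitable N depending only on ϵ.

Let ϵ > 0 be given. We seek N > 0 such that t > N implies |(-4t - 10)/(t + 8) + 4| < ϵ.
(-4t - 10)/(t + 8) + 4 = ((-4t - 10) − (-4)(t + 8)) / ((t + 8)) = 22/((t + 8)).
For t > 0 we have t + 8 > t, so |(-4t - 10)/(t + 8) + 4| = 22/((t + 8)) < 22/(t) = 22/t.
Thus |(-4t - 10)/(t + 8) + 4| < ϵ whenever t > 22/ϵ.
Take N = 22/ϵ. If t > N then |(-4t - 10)/(t + 8) + 4| < 22/t < ϵ.

N = 22/ϵ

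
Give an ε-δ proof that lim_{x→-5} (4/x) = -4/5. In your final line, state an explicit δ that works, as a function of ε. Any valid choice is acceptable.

Fix ε > 0. We seek δ > 0 such that 0 < |x + 5| < δ implies |4/x + 4/5| < ε.
|4/x + 4/5| = 4·|-5 − x|/(5·|x|) = 4|x + 5|/(5|x|).
Require δ ≤ 5/2 so that |x| > 5 − 5/2 = 5/2, hence 5|x| > 25/2.
Then |4/x + 4/5| < 4|x + 5|/(25/2), which is < ε when |x + 5| < (25/8)ε.
Take δ = min(5/2, (25/8)ε). Then 0 < |x + 5| < δ gives both |x + 5| < 5/2 and |x + 5| < (25/8)ε, so |4/x + 4/5| < ε.

δ = min(5/2, (25/8)ε)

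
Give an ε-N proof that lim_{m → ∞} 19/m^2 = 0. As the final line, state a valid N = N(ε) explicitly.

N = (19/ε)^{1/2}

Fix ε > 0. For m ≥ 1, |19/m^2 − 0| = 19/m^2.
19/m^2 < ε ⇔ m^2 > 19/ε ⇔ m > (19/ε)^{1/2}.
Take N = (19/ε)^{1/2}. Then m > N implies 19/m^2 < ε.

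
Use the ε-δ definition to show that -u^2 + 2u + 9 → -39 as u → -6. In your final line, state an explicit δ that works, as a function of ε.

Let ε > 0. We want δ > 0 such that 0 < |u + 6| < δ implies |(-u^2 + 2u + 9) + 39| < ε.
(-u^2 + 2u + 9) + 39 = -u^2 + 2u + 48 = (u + 6)(-u + 8).
So |(-u^2 + 2u + 9) + 39| = |u + 6|·|-u + 8|.
Assume first that |u + 6| < 1, so |u| < 7. Then |-u + 8| ≤ 7 + 8 = 15.
Hence |(-u^2 + 2u + 9) + 39| ≤ 15|u + 6| < ε provided |u + 6| < ε/15.
Take δ = min(1, ε/15). Then 0 < |u + 6| < δ gives both |u + 6| < 1 and |u + 6| < ε/15, so |(-u^2 + 2u + 9) + 39| < ε.

δ = min(1, ε/15)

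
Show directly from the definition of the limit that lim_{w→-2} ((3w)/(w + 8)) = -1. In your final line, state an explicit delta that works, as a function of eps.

Let eps > 0. We want delta > 0 with 0 < |w + 2| < delta ⇒ |(3w)/(w + 8) + 1| < eps.
Combining over a common denominator, (3w)/(w + 8) + 1 = [(3w)·6 − (-6)·(w + 8)] / [6·(w + 8)] = 24(w + 2) / (6(w + 8)).
So |(3w)/(w + 8) + 1| = 24|w + 2| / (6·|w + 8|).
Require delta ≤ 3, so |w + 8| ≥ |6| − |w + 2| > 6 − 3 = 3.
Hence |(3w)/(w + 8) + 1| < 24|w + 2|/(6·3) = (4/3)|w + 2|, which is < eps once |w + 2| < (3/4)eps.
Take delta = min(3, (3/4)eps). Then 0 < |w + 2| < delta forces both bounds, so |(3w)/(w + 8) + 1| < eps.

delta = min(3, (3/4)eps)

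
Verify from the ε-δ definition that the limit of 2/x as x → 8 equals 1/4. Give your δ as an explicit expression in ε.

δ = min(4, 16ε)

Suppose ε > 0. We seek δ > 0 such that 0 < |x − 8| < δ implies |2/x − (1/4)| < ε.
|2/x − (1/4)| = 2·|8 − x|/(8·|x|) = 2|x − 8|/(8|x|).
Require δ ≤ 4 so that |x| > 8 − 4 = 4, hence 8|x| > 32.
Then |2/x − (1/4)| < 2|x − 8|/32, which is < ε when |x − 8| < 16ε.
Take δ = min(4, 16ε). Then 0 < |x − 8| < δ gives both |x − 8| < 4 and |x − 8| < 16ε, so |2/x − (1/4)| < ε.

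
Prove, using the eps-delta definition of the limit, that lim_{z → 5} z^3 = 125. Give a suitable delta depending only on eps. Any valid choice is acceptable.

delta = min(1, eps/91)

Let eps > 0. We seek delta > 0 with 0 < |z − 5| < delta ⇒ |z^3 − 125| < eps.
Factor: z^3 − 125 = (z − 5)(z^2 + 5z + 25), so |z^3 − 125| = |z − 5|·|z^2 + 5z + 25|.
Restrict delta ≤ 1. Then |z − 5| < 1 gives |z| < 6, so by the triangle inequality |z^2 + 5z + 25| ≤ 6^2 + 5·6 + 25 = 91.
Hence |z^3 − 125| ≤ 91|z − 5|, which is < eps once |z − 5| < eps/91.
Take delta = min(1, eps/91). If 0 < |z − 5| < delta then both bounds hold and |z^3 − 125| ≤ 91|z − 5| < 91·(eps/91) = eps.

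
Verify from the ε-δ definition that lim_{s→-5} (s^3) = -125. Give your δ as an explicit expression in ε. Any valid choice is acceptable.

Let ε > 0 be given. We seek δ > 0 with 0 < |s + 5| < δ ⇒ |s^3 + 125| < ε.
Factor: s^3 + 125 = (s + 5)(s^2 - 5s + 25), so |s^3 + 125| = |s + 5|·|s^2 - 5s + 25|.
Impose δ ≤ 1 so that |s| < 6; then |s^2 - 5s + 25| ≤ 91.
Hence |s^3 + 125| ≤ 91|s + 5|, which is < ε once |s + 5| < ε/91.
Take δ = min(1, ε/91). If 0 < |s + 5| < δ then both bounds hold and |s^3 + 125| ≤ 91|s + 5| < 91·(ε/91) = ε.

δ = min(1, ε/91)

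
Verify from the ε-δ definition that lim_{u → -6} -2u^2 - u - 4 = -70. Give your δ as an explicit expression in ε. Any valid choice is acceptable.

Let ε > 0 be given. We want δ > 0 such that 0 < |u + 6| < δ implies |(-2u^2 - u - 4) + 70| < ε.
(-2u^2 - u - 4) + 70 = -2u^2 - u + 66 = (u + 6)(-2u + 11).
So |(-2u^2 - u - 4) + 70| = |u + 6|·|-2u + 11|.
Require δ ≤ 2. Then |u + 6| < 2 gives |u| < 8, and by the triangle inequality |-2u + 11| ≤ 2·8 + 11 = 27.
Hence |(-2u^2 - u - 4) + 70| ≤ 27|u + 6| < ε provided |u + 6| < ε/27.
Choosing δ = min(2, ε/27) ensures both conditions, hence |(-2u^2 - u - 4) + 70| < ε.

δ = min(2, ε/27)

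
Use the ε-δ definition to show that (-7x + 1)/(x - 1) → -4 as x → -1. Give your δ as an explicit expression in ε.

δ = min(1, (1/3)ε)

Suppose ε > 0. We want δ > 0 with 0 < |x + 1| < δ ⇒ |(-7x + 1)/(x - 1) + 4| < ε.
Combining over a common denominator, (-7x + 1)/(x - 1) + 4 = [(-7x + 1)·(-2) − 8·(x - 1)] / [(-2)·(x - 1)] = 6(x + 1) / ((-2)(x - 1)).
So |(-7x + 1)/(x - 1) + 4| = 6|x + 1| / (2·|x − 1|).
Restrict δ ≤ 1. Then |x + 1| < 1 gives |x − 1| = |(x + 1) + (-2)| ≥ 2 − 1 = 1.
Hence |(-7x + 1)/(x - 1) + 4| < 6|x + 1|/(2·1) = 3|x + 1|, which is < ε once |x + 1| < (1/3)ε.
Take δ = min(1, (1/3)ε). Then 0 < |x + 1| < δ forces both bounds, so |(-7x + 1)/(x - 1) + 4| < ε.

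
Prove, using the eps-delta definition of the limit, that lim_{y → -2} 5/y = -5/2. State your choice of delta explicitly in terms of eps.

Suppose eps > 0. We seek delta > 0 such that 0 < |y + 2| < delta implies |5/y + 5/2| < eps.
|5/y + 5/2| = 5·|-2 − y|/(2·|y|) = 5|y + 2|/(2|y|).
Require delta ≤ 1 so that |y| > 2 − 1 = 1, hence 2|y| > 2.
Then |5/y + 5/2| < 5|y + 2|/2, which is < eps when |y + 2| < (2/5)eps.
Take delta = min(1, (2/5)eps). Then 0 < |y + 2| < delta gives both |y + 2| < 1 and |y + 2| < (2/5)eps, so |5/y + 5/2| < eps.

delta = min(1, (2/5)eps)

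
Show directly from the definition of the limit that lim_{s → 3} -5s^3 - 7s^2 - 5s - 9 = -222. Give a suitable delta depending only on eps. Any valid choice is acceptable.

delta = min(1, eps/239)

Let eps > 0 be given. We want delta > 0 such that 0 < |s − 3| < delta implies |(-5s^3 - 7s^2 - 5s - 9) + 222| < eps.
(-5s^3 - 7s^2 - 5s - 9) + 222 = -5s^3 - 7s^2 - 5s + 213 = (s − 3)(-5s^2 - 22s - 71).
So |(-5s^3 - 7s^2 - 5s - 9) + 222| = |s − 3|·|-5s^2 - 22s - 71|.
Require delta ≤ 1. Then |s − 3| < 1 gives |s| < 4, and by the triangle inequality |-5s^2 - 22s - 71| ≤ 5·4^2 + 22·4 + 71 = 239.
Hence |(-5s^3 - 7s^2 - 5s - 9) + 222| ≤ 239|s − 3| < eps provided |s − 3| < eps/239.
Choosing delta = min(1, eps/239) ensures both conditions, hence |(-5s^3 - 7s^2 - 5s - 9) + 222| < eps.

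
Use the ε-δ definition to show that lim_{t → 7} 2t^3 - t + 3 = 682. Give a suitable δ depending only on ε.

Fix ε > 0. We want δ > 0 such that 0 < |t − 7| < δ implies |(2t^3 - t + 3) − 682| < ε.
(2t^3 - t + 3) − 682 = 2t^3 - t - 679 = (t − 7)(2t^2 + 14t + 97).
So |(2t^3 - t + 3) − 682| = |t − 7|·|2t^2 + 14t + 97|.
Assume first that |t − 7| < 1, so |t| < 8. Then |2t^2 + 14t + 97| ≤ 2·8^2 + 14·8 + 97 = 337.
Hence |(2t^3 - t + 3) − 682| ≤ 337|t − 7| < ε provided |t − 7| < ε/337.
Take δ = min(1, ε/337). Then 0 < |t − 7| < δ gives both |t − 7| < 1 and |t − 7| < ε/337, so |(2t^3 - t + 3) − 682| < ε.

δ = min(1, ε/337)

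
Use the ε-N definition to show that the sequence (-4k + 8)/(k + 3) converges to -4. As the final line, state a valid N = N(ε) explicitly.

Let ε > 0. For k ≥ 1, |(-4k + 8)/(k + 3) + 4| = |20|/((k + 3)) = 20/((k + 3)).
Since k + 3 ≥ k for k ≥ 1, this is ≤ 20/(k) = 20/k.
So |(-4k + 8)/(k + 3) + 4| < ε whenever k > 20/ε.
Take N = 20/ε. If k > N then |(-4k + 8)/(k + 3) + 4| ≤ 20/k < ε.

N = 20/ε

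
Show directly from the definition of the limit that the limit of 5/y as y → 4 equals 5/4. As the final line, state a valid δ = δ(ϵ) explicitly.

δ = min(2, (8/5)ϵ)

Let ϵ > 0 be given. We seek δ > 0 such that 0 < |y − 4| < δ implies |5/y − (5/4)| < ϵ.
|5/y − (5/4)| = 5·|4 − y|/(4·|y|) = 5|y − 4|/(4|y|).
Require δ ≤ 2 so that |y| > 4 − 2 = 2, hence 4|y| > 8.
Then |5/y − (5/4)| < 5|y − 4|/8, which is < ϵ when |y − 4| < (8/5)ϵ.
Take δ = min(2, (8/5)ϵ). Then 0 < |y − 4| < δ gives both |y − 4| < 2 and |y − 4| < (8/5)ϵ, so |5/y − (5/4)| < ϵ.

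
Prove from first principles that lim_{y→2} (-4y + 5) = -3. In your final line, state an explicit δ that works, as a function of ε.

Let ε > 0. We need δ > 0 so that 0 < |y − 2| < δ implies |(-4y + 5) + 3| < ε.
Since (-4y + 5) + 3 = -4(y − 2), we have |(-4y + 5) + 3| = 4|y − 2|.
So 4|y − 2| < ε exactly when |y − 2| < ε/4.
Choosing δ = ε/4 gives |(-4y + 5) + 3| = 4|y − 2| < ε whenever |y − 2| < δ.

δ = ε/4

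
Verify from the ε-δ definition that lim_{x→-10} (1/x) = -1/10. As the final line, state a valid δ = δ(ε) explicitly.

Let ε > 0 be given. We seek δ > 0 such that 0 < |x + 10| < δ implies |1/x + 1/10| < ε.
|1/x + 1/10| = |-10 − x|/(10·|x|) = |x + 10|/(10|x|).
Restrict δ ≤ 5. Then |x + 10| < 5 gives |x| > 5, so 10|x| > 50.
Then |1/x + 1/10| < |x + 10|/50, which is < ε when |x + 10| < 50ε.
Take δ = min(5, 50ε). Then 0 < |x + 10| < δ gives both |x + 10| < 5 and |x + 10| < 50ε, so |1/x + 1/10| < ε.

δ = min(5, 50ε)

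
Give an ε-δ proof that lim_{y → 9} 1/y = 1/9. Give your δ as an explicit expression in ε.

δ = min(9/2, (81/2)ε)

Fix ε > 0. We seek δ > 0 such that 0 < |y − 9| < δ implies |1/y − (1/9)| < ε.
|1/y − (1/9)| = |9 − y|/(9·|y|) = |y − 9|/(9|y|).
Restrict δ ≤ 9/2. Then |y − 9| < 9/2 gives |y| > 9/2, so 9|y| > 81/2.
Then |1/y − (1/9)| < |y − 9|/(81/2), which is < ε when |y − 9| < (81/2)ε.
Take δ = min(9/2, (81/2)ε). Then 0 < |y − 9| < δ gives both |y − 9| < 9/2 and |y − 9| < (81/2)ε, so |1/y − (1/9)| < ε.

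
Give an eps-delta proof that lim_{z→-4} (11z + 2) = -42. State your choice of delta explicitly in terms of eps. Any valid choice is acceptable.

delta = eps/11

Suppose eps > 0. We need delta > 0 so that 0 < |z + 4| < delta implies |(11z + 2) + 42| < eps.
|(11z + 2) + 42| = |11z + 44| = 11|z + 4|.
So 11|z + 4| < eps exactly when |z + 4| < eps/11.
Take delta = eps/11. If 0 < |z + 4| < delta then |(11z + 2) + 42| = 11|z + 4| < 11·(eps/11) = eps.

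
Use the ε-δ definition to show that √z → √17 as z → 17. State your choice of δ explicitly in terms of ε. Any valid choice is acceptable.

Let ε > 0. We want δ > 0 such that 0 < |z − 17| < δ implies |√z − √17| < ε.
Rationalise: √z − √17 = (z − 17)/(√z + √17), so |√z − √17| = |z − 17|/(√z + √17).
Restrict δ ≤ 17 so that |z − 17| < 17 forces z > 0, and then √z + √17 > √17.
Hence |√z − √17| < |z − 17|/√17, which is < ε once |z − 17| < √17·ε.
Take δ = min(17, √17·ε). If 0 < |z − 17| < δ then z > 0 and |√z − √17| < |z − 17|/√17 < ε.

δ = min(17, √17·ε)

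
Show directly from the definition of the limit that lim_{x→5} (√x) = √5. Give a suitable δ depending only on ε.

Let ε > 0 be given. We want δ > 0 such that 0 < |x − 5| < δ implies |√x − √5| < ε.
Rationalise: √x − √5 = (x − 5)/(√x + √5), so |√x − √5| = |x − 5|/(√x + √5).
Restrict δ ≤ 5 so that |x − 5| < 5 forces x > 0, and then √x + √5 > √5.
Hence |√x − √5| < |x − 5|/√5, which is < ε once |x − 5| < √5·ε.
Take δ = min(5, √5·ε). If 0 < |x − 5| < δ then x > 0 and |√x − √5| < |x − 5|/√5 < ε.

δ = min(5, √5·ε)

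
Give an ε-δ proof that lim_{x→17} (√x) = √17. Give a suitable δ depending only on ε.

Let ε > 0. We want δ > 0 such that 0 < |x − 17| < δ implies |√x − √17| < ε.
Multiplying by the conjugate, |√x − √17| = |x − 17|/(√x + √17).
Restrict δ ≤ 17 so that |x − 17| < 17 forces x > 0, and then √x + √17 > √17.
Hence |√x − √17| < |x − 17|/√17, which is < ε once |x − 17| < √17·ε.
Take δ = min(17, √17·ε). If 0 < |x − 17| < δ then x > 0 and |√x − √17| < |x − 17|/√17 < ε.

δ = min(17, √17·ε)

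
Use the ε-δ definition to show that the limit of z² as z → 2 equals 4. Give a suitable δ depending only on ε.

Suppose ε > 0. We seek δ > 0 with 0 < |z − 2| < δ ⇒ |z² − 4| < ε.
Factor: z² − 4 = (z − 2)(z + 2), so |z² − 4| = |z − 2|·|z + 2|.
Impose δ ≤ 1 so that |z| < 3; then |z + 2| ≤ 5.
Hence |z² − 4| ≤ 5|z − 2|, which is < ε once |z − 2| < ε/5.
Take δ = min(1, ε/5). If 0 < |z − 2| < δ then both bounds hold and |z² − 4| ≤ 5|z − 2| < 5·(ε/5) = ε.

δ = min(1, ε/5)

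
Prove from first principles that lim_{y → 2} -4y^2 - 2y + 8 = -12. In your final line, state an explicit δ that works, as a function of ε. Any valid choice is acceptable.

δ = min(1, ε/22)

Fix ε > 0. We want δ > 0 such that 0 < |y − 2| < δ implies |(-4y^2 - 2y + 8) + 12| < ε.
(-4y^2 - 2y + 8) + 12 = -4y^2 - 2y + 20 = (y − 2)(-4y - 10).
So |(-4y^2 - 2y + 8) + 12| = |y − 2|·|-4y - 10|.
Assume first that |y − 2| < 1, so |y| < 3. Then |-4y - 10| ≤ 4·3 + 10 = 22.
Hence |(-4y^2 - 2y + 8) + 12| ≤ 22|y − 2| < ε provided |y − 2| < ε/22.
Take δ = min(1, ε/22). Then 0 < |y − 2| < δ gives both |y − 2| < 1 and |y − 2| < ε/22, so |(-4y^2 - 2y + 8) + 12| < ε.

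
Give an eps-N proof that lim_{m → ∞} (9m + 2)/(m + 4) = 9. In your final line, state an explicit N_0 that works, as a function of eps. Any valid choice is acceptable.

Let eps > 0. For m ≥ 1, |(9m + 2)/(m + 4) − 9| = |-34|/((m + 4)) = 34/((m + 4)).
Since m + 4 ≥ m for m ≥ 1, this is ≤ 34/(m) = 34/m.
So |(9m + 2)/(m + 4) − 9| < eps whenever m > 34/eps.
Take N_0 = 34/eps. If m > N_0 then |(9m + 2)/(m + 4) − 9| ≤ 34/m < eps.

N_0 = 34/eps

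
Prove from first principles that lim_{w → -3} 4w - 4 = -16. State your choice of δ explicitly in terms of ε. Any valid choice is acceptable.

δ = ε/4

Fix ε > 0. We need δ > 0 so that 0 < |w + 3| < δ implies |(4w - 4) + 16| < ε.
|(4w - 4) + 16| = |4w + 12| = 4|w + 3|.
Thus it suffices that |w + 3| < ε/4.
Take δ = ε/4. If 0 < |w + 3| < δ then |(4w - 4) + 16| = 4|w + 3| < 4·(ε/4) = ε.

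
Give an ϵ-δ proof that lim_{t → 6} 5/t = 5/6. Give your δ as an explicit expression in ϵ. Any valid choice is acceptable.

Let ϵ > 0. We seek δ > 0 such that 0 < |t − 6| < δ implies |5/t − (5/6)| < ϵ.
|5/t − (5/6)| = 5·|6 − t|/(6·|t|) = 5|t − 6|/(6|t|).
Restrict δ ≤ 3. Then |t − 6| < 3 gives |t| > 3, so 6|t| > 18.
Then |5/t − (5/6)| < 5|t − 6|/18, which is < ϵ when |t − 6| < (18/5)ϵ.
Take δ = min(3, (18/5)ϵ). Then 0 < |t − 6| < δ gives both |t − 6| < 3 and |t − 6| < (18/5)ϵ, so |5/t − (5/6)| < ϵ.

δ = min(3, (18/5)ϵ)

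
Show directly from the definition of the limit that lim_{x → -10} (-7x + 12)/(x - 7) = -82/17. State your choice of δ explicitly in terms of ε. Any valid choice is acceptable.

δ = min(17/2, (289/74)ε)

Let ε > 0. We want δ > 0 with 0 < |x + 10| < δ ⇒ |(-7x + 12)/(x - 7) + 82/17| < ε.
Combining over a common denominator, (-7x + 12)/(x - 7) + 82/17 = [(-7x + 12)·(-17) − 82·(x - 7)] / [(-17)·(x - 7)] = 37(x + 10) / ((-17)(x - 7)).
So |(-7x + 12)/(x - 7) + 82/17| = 37|x + 10| / (17·|x − 7|).
Require δ ≤ 17/2, so |x − 7| ≥ |-17| − |x + 10| > 17 − 17/2 = 17/2.
Hence |(-7x + 12)/(x - 7) + 82/17| < 37|x + 10|/(17·(17/2)) = (74/289)|x + 10|, which is < ε once |x + 10| < (289/74)ε.
Take δ = min(17/2, (289/74)ε). Then 0 < |x + 10| < δ forces both bounds, so |(-7x + 12)/(x - 7) + 82/17| < ε.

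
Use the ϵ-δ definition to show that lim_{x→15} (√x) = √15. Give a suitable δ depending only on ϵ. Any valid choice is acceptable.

Fix ϵ > 0. We want δ > 0 such that 0 < |x − 15| < δ implies |√x − √15| < ϵ.
Multiplying by the conjugate, |√x − √15| = |x − 15|/(√x + √15).
Restrict δ ≤ 15 so that |x − 15| < 15 forces x > 0, and then √x + √15 > √15.
Hence |√x − √15| < |x − 15|/√15, which is < ϵ once |x − 15| < √15·ϵ.
Take δ = min(15, √15·ϵ). If 0 < |x − 15| < δ then x > 0 and |√x − √15| < |x − 15|/√15 < ϵ.

δ = min(15, √15·ϵ)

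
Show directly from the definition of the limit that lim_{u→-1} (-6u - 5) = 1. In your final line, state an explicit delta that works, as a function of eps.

Suppose eps > 0. We need delta > 0 so that 0 < |u + 1| < delta implies |(-6u - 5) − 1| < eps.
|(-6u - 5) − 1| = |-6u - 6| = 6|u + 1|.
Thus it suffices that |u + 1| < eps/6.
Choosing delta = eps/6 gives |(-6u - 5) − 1| = 6|u + 1| < eps whenever |u + 1| < delta.

delta = eps/6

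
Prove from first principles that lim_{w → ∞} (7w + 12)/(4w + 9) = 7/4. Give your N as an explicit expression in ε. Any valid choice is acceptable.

N = (15/16)/ε

Suppose ε > 0. We seek N > 0 such that w > N implies |(7w + 12)/(4w + 9) − (7/4)| < ε.
(7w + 12)/(4w + 9) − (7/4) = (4(7w + 12) − 7(4w + 9)) / (4(4w + 9)) = -15/(4(4w + 9)).
For w > 0 we have 4w + 9 > 4w, so |(7w + 12)/(4w + 9) − (7/4)| = 15/(4(4w + 9)) < 15/(4·4w) = (15/16)/w.
Thus |(7w + 12)/(4w + 9) − (7/4)| < ε whenever w > (15/16)/ε.
Take N = (15/16)/ε. If w > N then |(7w + 12)/(4w + 9) − (7/4)| < (15/16)/w < ε.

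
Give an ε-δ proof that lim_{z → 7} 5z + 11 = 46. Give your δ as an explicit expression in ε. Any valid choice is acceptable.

Let ε > 0. We need δ > 0 so that 0 < |z − 7| < δ implies |(5z + 11) − 46| < ε.
|(5z + 11) − 46| = |5z - 35| = 5|z − 7|.
So 5|z − 7| < ε exactly when |z − 7| < ε/5.
Take δ = ε/5. If 0 < |z − 7| < δ then |(5z + 11) − 46| = 5|z − 7| < 5·(ε/5) = ε.

δ = ε/5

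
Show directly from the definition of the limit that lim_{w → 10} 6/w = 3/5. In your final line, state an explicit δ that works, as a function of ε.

Let ε > 0 be given. We seek δ > 0 such that 0 < |w − 10| < δ implies |6/w − (3/5)| < ε.
|6/w − (3/5)| = 6·|10 − w|/(10·|w|) = 6|w − 10|/(10|w|).
Require δ ≤ 5 so that |w| > 10 − 5 = 5, hence 10|w| > 50.
Then |6/w − (3/5)| < 6|w − 10|/50, which is < ε when |w − 10| < (25/3)ε.
Take δ = min(5, (25/3)ε). Then 0 < |w − 10| < δ gives both |w − 10| < 5 and |w − 10| < (25/3)ε, so |6/w − (3/5)| < ε.

δ = min(5, (25/3)ε)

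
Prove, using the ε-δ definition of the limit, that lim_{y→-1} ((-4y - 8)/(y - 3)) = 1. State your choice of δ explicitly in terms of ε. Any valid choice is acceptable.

Let ε > 0. We want δ > 0 with 0 < |y + 1| < δ ⇒ |(-4y - 8)/(y - 3) − 1| < ε.
Combining over a common denominator, (-4y - 8)/(y - 3) − 1 = [(-4y - 8)·(-4) − (-4)·(y - 3)] / [(-4)·(y - 3)] = 20(y + 1) / ((-4)(y - 3)).
So |(-4y - 8)/(y - 3) − 1| = 20|y + 1| / (4·|y − 3|).
Restrict δ ≤ 2. Then |y + 1| < 2 gives |y − 3| = |(y + 1) + (-4)| ≥ 4 − 2 = 2.
Hence |(-4y - 8)/(y - 3) − 1| < 20|y + 1|/(4·2) = (5/2)|y + 1|, which is < ε once |y + 1| < (2/5)ε.
Take δ = min(2, (2/5)ε). Then 0 < |y + 1| < δ forces both bounds, so |(-4y - 8)/(y - 3) − 1| < ε.

δ = min(2, (2/5)ε)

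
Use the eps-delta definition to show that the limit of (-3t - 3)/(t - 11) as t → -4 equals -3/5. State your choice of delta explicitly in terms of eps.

delta = min(15/2, (25/8)eps)

Fix eps > 0. We want delta > 0 with 0 < |t + 4| < delta ⇒ |(-3t - 3)/(t - 11) + 3/5| < eps.
Combining over a common denominator, (-3t - 3)/(t - 11) + 3/5 = [(-3t - 3)·(-15) − 9·(t - 11)] / [(-15)·(t - 11)] = 36(t + 4) / ((-15)(t - 11)).
So |(-3t - 3)/(t - 11) + 3/5| = 36|t + 4| / (15·|t − 11|).
Require delta ≤ 15/2, so |t − 11| ≥ |-15| − |t + 4| > 15 − 15/2 = 15/2.
Hence |(-3t - 3)/(t - 11) + 3/5| < 36|t + 4|/(15·(15/2)) = (8/25)|t + 4|, which is < eps once |t + 4| < (25/8)eps.
Take delta = min(15/2, (25/8)eps). Then 0 < |t + 4| < delta forces both bounds, so |(-3t - 3)/(t - 11) + 3/5| < eps.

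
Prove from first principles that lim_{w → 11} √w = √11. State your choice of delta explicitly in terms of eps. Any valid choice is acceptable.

delta = min(11, √11·eps)

Suppose eps > 0. We want delta > 0 such that 0 < |w − 11| < delta implies |√w − √11| < eps.
Multiplying by the conjugate, |√w − √11| = |w − 11|/(√w + √11).
Restrict delta ≤ 11 so that |w − 11| < 11 forces w > 0, and then √w + √11 > √11.
Hence |√w − √11| < |w − 11|/√11, which is < eps once |w − 11| < √11·eps.
Take delta = min(11, √11·eps). If 0 < |w − 11| < delta then w > 0 and |√w − √11| < |w − 11|/√11 < eps.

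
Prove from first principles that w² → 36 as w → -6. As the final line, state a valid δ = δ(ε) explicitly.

δ = min(1, ε/13)

Suppose ε > 0. We seek δ > 0 with 0 < |w + 6| < δ ⇒ |w² − 36| < ε.
Factor: w² − 36 = (w + 6)(w - 6), so |w² − 36| = |w + 6|·|w - 6|.
Impose δ ≤ 1 so that |w| < 7; then |w - 6| ≤ 13.
Hence |w² − 36| ≤ 13|w + 6|, which is < ε once |w + 6| < ε/13.
Take δ = min(1, ε/13). If 0 < |w + 6| < δ then both bounds hold and |w² − 36| ≤ 13|w + 6| < 13·(ε/13) = ε.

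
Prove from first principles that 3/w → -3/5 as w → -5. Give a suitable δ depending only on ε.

δ = min(5/2, (25/6)ε)

Fix ε > 0. We seek δ > 0 such that 0 < |w + 5| < δ implies |3/w + 3/5| < ε.
|3/w + 3/5| = 3·|-5 − w|/(5·|w|) = 3|w + 5|/(5|w|).
Restrict δ ≤ 5/2. Then |w + 5| < 5/2 gives |w| > 5/2, so 5|w| > 25/2.
Then |3/w + 3/5| < 3|w + 5|/(25/2), which is < ε when |w + 5| < (25/6)ε.
Take δ = min(5/2, (25/6)ε). Then 0 < |w + 5| < δ gives both |w + 5| < 5/2 and |w + 5| < (25/6)ε, so |3/w + 3/5| < ε.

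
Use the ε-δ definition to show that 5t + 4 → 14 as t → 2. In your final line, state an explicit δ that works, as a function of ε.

Let ε > 0. We need δ > 0 so that 0 < |t − 2| < δ implies |(5t + 4) − 14| < ε.
Since (5t + 4) − 14 = 5(t − 2), we have |(5t + 4) − 14| = 5|t − 2|.
Thus it suffices that |t − 2| < ε/5.
Choosing δ = ε/5 gives |(5t + 4) − 14| = 5|t − 2| < ε whenever |t − 2| < δ.

δ = ε/5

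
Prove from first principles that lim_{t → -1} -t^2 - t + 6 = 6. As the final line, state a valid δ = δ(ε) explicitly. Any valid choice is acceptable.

Let ε > 0. We want δ > 0 such that 0 < |t + 1| < δ implies |(-t^2 - t + 6) − 6| < ε.
(-t^2 - t + 6) − 6 = -t^2 - t = (t + 1)(-t).
So |(-t^2 - t + 6) − 6| = |t + 1|·|-t|.
Assume first that |t + 1| < 1, so |t| < 2. Then |-t| ≤ 2 = 2.
Hence |(-t^2 - t + 6) − 6| ≤ 2|t + 1| < ε provided |t + 1| < ε/2.
Take δ = min(1, ε/2). Then 0 < |t + 1| < δ gives both |t + 1| < 1 and |t + 1| < ε/2, so |(-t^2 - t + 6) − 6| < ε.

δ = min(1, ε/2)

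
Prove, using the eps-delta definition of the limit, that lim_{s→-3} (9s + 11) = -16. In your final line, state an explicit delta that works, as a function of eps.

delta = eps/9

Suppose eps > 0. We need delta > 0 so that 0 < |s + 3| < delta implies |(9s + 11) + 16| < eps.
Since (9s + 11) + 16 = 9(s + 3), we have |(9s + 11) + 16| = 9|s + 3|.
Thus it suffices that |s + 3| < eps/9.
Take delta = eps/9. If 0 < |s + 3| < delta then |(9s + 11) + 16| = 9|s + 3| < 9·(eps/9) = eps.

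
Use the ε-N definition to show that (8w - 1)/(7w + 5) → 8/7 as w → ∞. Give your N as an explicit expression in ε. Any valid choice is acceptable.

Suppose ε > 0. We seek N > 0 such that w > N implies |(8w - 1)/(7w + 5) − (8/7)| < ε.
(8w - 1)/(7w + 5) − (8/7) = (7(8w - 1) − 8(7w + 5)) / (7(7w + 5)) = -47/(7(7w + 5)).
For w > 0 we have 7w + 5 > 7w, so |(8w - 1)/(7w + 5) − (8/7)| = 47/(7(7w + 5)) < 47/(7·7w) = (47/49)/w.
Thus |(8w - 1)/(7w + 5) − (8/7)| < ε whenever w > (47/49)/ε.
Take N = (47/49)/ε. If w > N then |(8w - 1)/(7w + 5) − (8/7)| < (47/49)/w < ε.

N = (47/49)/ε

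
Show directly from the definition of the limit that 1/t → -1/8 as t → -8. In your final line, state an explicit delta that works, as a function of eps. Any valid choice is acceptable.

Let eps > 0 be given. We seek delta > 0 such that 0 < |t + 8| < delta implies |1/t + 1/8| < eps.
|1/t + 1/8| = |-8 − t|/(8·|t|) = |t + 8|/(8|t|).
Restrict delta ≤ 4. Then |t + 8| < 4 gives |t| > 4, so 8|t| > 32.
Then |1/t + 1/8| < |t + 8|/32, which is < eps when |t + 8| < 32eps.
Take delta = min(4, 32eps). Then 0 < |t + 8| < delta gives both |t + 8| < 4 and |t + 8| < 32eps, so |1/t + 1/8| < eps.

delta = min(4, 32eps)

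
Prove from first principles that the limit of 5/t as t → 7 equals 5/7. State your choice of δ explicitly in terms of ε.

δ = min(7/2, (49/10)ε)

Fix ε > 0. We seek δ > 0 such that 0 < |t − 7| < δ implies |5/t − (5/7)| < ε.
|5/t − (5/7)| = 5·|7 − t|/(7·|t|) = 5|t − 7|/(7|t|).
Require δ ≤ 7/2 so that |t| > 7 − 7/2 = 7/2, hence 7|t| > 49/2.
Then |5/t − (5/7)| < 5|t − 7|/(49/2), which is < ε when |t − 7| < (49/10)ε.
Take δ = min(7/2, (49/10)ε). Then 0 < |t − 7| < δ gives both |t − 7| < 7/2 and |t − 7| < (49/10)ε, so |5/t − (5/7)| < ε.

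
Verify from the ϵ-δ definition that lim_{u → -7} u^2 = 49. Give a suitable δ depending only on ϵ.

Fix ϵ > 0. We seek δ > 0 with 0 < |u + 7| < δ ⇒ |u^2 − 49| < ϵ.
Factor: u^2 − 49 = (u + 7)(u - 7), so |u^2 − 49| = |u + 7|·|u - 7|.
Impose δ ≤ 1 so that |u| < 8; then |u - 7| ≤ 15.
Hence |u^2 − 49| ≤ 15|u + 7|, which is < ϵ once |u + 7| < ϵ/15.
Take δ = min(1, ϵ/15). If 0 < |u + 7| < δ then both bounds hold and |u^2 − 49| ≤ 15|u + 7| < 15·(ϵ/15) = ϵ.

δ = min(1, ϵ/15)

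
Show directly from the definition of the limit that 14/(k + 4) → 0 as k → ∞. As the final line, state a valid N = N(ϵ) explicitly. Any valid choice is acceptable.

N = 14/ϵ

Fix ϵ > 0. For k ≥ 1, |14/(k + 4) − 0| = 14/(k + 4) ≤ 14/k.
We need 14/k < ϵ, i.e. k > 14/ϵ.
Take N = 14/ϵ. If k > N then |14/(k + 4)| ≤ 14/k < ϵ.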